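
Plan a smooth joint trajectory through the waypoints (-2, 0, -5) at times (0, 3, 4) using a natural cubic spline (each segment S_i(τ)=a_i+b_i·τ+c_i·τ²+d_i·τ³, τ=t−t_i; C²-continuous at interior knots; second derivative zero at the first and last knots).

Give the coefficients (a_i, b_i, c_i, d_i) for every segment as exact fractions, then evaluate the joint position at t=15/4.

  seg 0: a=-2 b=67/24 c=0 d=-17/72
  seg 1: a=0 b=-43/12 c=-17/8 d=17/24
S(15/4) = -1835/512

Δ: Δ0=2/3, Δ1=-5
row 1: diag=8, rhs=-34; c'=1/8, d'=-17/4
back: M1=-17/4
M: M0=0, M1=-17/4, M2=0
seg 0: a=-2, c=M0/2=0, d=(M1−M0)/(6·3)=-17/72, b=Δ0−h0·(2M0+M1)/6=67/24
seg 1: a=0, c=M1/2=-17/8, d=(M2−M1)/(6·1)=17/24, b=Δ1−h1·(2M1+M2)/6=-43/12
t_q=15/4 → seg 1, τ=3/4; S=0+-43/12·τ+-17/8·τ²+17/24·τ³=-1835/512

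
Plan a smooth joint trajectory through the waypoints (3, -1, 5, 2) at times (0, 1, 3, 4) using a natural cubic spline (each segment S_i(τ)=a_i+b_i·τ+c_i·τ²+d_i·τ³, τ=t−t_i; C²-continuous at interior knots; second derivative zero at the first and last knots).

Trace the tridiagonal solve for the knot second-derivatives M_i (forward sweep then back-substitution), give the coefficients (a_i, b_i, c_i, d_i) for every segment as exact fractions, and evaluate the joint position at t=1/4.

  seg 0: a=3 b=-91/16 c=0 d=27/16
  seg 1: a=-1 b=-5/8 c=81/16 d=-13/8
  seg 2: a=5 b=1/8 c=-75/16 d=25/16
S(1/4) = 1643/1024

Δ: Δ0=-4, Δ1=3, Δ2=-3
row 1: diag=6, rhs=42; c'=1/3, d'=7
row 2: denom=6−2·1/3=16/3; d'=(-36−2·7)/(16/3)=-75/8
back: M2=-75/8
back: M1=7−1/3·-75/8=81/8
M: M0=0, M1=81/8, M2=-75/8, M3=0
seg 0: a=3, c=M0/2=0, d=(M1−M0)/(6·1)=27/16, b=Δ0−h0·(2M0+M1)/6=-91/16
seg 1: a=-1, c=M1/2=81/16, d=(M2−M1)/(6·2)=-13/8, b=Δ1−h1·(2M1+M2)/6=-5/8
seg 2: a=5, c=M2/2=-75/16, d=(M3−M2)/(6·1)=25/16, b=Δ2−h2·(2M2+M3)/6=1/8
t_q=1/4 → seg 0, τ=1/4; S=3+-91/16·τ+0·τ²+27/16·τ³=1643/1024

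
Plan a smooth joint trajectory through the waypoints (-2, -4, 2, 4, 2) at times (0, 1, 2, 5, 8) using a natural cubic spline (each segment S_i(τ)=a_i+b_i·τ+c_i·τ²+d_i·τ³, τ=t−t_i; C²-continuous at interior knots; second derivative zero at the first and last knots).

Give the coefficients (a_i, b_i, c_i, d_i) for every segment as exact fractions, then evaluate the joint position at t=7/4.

  seg 0: a=-2 b=-17/4 c=0 d=9/4
  seg 1: a=-4 b=5/2 c=27/4 d=-13/4
  seg 2: a=2 b=25/4 c=-3 d=41/108
  seg 3: a=4 b=-3/2 c=5/12 d=-5/108
S(7/4) = 77/256

Δ: Δ0=-2, Δ1=6, Δ2=2/3, Δ3=-2/3
row 1: diag=4, rhs=48; c'=1/4, d'=12
row 2: denom=8−1·1/4=31/4; d'=(-32−1·12)/(31/4)=-176/31
row 3: denom=12−3·12/31=336/31; d'=(-8−3·-176/31)/(336/31)=5/6
back: M3=5/6
back: M2=-176/31−12/31·5/6=-6
back: M1=12−1/4·-6=27/2
M: M0=0, M1=27/2, M2=-6, M3=5/6, M4=0
seg 0: a=-2, c=M0/2=0, d=(M1−M0)/(6·1)=9/4, b=Δ0−h0·(2M0+M1)/6=-17/4
seg 1: a=-4, c=M1/2=27/4, d=(M2−M1)/(6·1)=-13/4, b=Δ1−h1·(2M1+M2)/6=5/2
seg 2: a=2, c=M2/2=-3, d=(M3−M2)/(6·3)=41/108, b=Δ2−h2·(2M2+M3)/6=25/4
seg 3: a=4, c=M3/2=5/12, d=(M4−M3)/(6·3)=-5/108, b=Δ3−h3·(2M3+M4)/6=-3/2
t_q=7/4 → seg 1, τ=3/4; S=-4+5/2·τ+27/4·τ²+-13/4·τ³=77/256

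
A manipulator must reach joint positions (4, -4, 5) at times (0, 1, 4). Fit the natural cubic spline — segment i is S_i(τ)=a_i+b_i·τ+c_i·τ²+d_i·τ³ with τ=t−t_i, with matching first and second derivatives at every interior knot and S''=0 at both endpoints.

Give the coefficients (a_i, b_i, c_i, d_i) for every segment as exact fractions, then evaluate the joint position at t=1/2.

Δ: Δ0=-8, Δ1=3
row 1: diag=8, rhs=66; c'=3/8, d'=33/4
back: M1=33/4
M: M0=0, M1=33/4, M2=0
seg 0: a=4, c=M0/2=0, d=(M1−M0)/(6·1)=11/8, b=Δ0−h0·(2M0+M1)/6=-75/8
seg 1: a=-4, c=M1/2=33/8, d=(M2−M1)/(6·3)=-11/24, b=Δ1−h1·(2M1+M2)/6=-21/4
t_q=1/2 → seg 0, τ=1/2; S=4+-75/8·τ+0·τ²+11/8·τ³=-33/64

  seg 0: a=4 b=-75/8 c=0 d=11/8
  seg 1: a=-4 b=-21/4 c=33/8 d=-11/24
S(1/2) = -33/64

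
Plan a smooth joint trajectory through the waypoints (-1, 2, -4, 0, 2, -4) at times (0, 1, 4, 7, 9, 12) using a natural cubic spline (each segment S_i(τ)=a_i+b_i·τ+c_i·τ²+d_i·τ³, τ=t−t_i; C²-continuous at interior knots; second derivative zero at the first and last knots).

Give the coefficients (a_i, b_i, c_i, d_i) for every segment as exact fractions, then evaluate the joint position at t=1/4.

Δ: Δ0=3, Δ1=-2, Δ2=4/3, Δ3=1, Δ4=-2
row 1: diag=8, rhs=-30; c'=3/8, d'=-15/4
row 2: denom=12−3·3/8=87/8; d'=(20−3·-15/4)/(87/8)=250/87
row 3: denom=10−3·8/29=266/29; d'=(-2−3·250/87)/(266/29)=-22/19
row 4: denom=10−2·29/133=1272/133; d'=(-18−2·-22/19)/(1272/133)=-1043/636
back: M4=-1043/636
back: M3=-22/19−29/133·-1043/636=-509/636
back: M2=250/87−8/29·-509/636=164/53
back: M1=-15/4−3/8·164/53=-1041/212
M: M0=0, M1=-1041/212, M2=164/53, M3=-509/636, M4=-1043/636, M5=0
seg 0: a=-1, c=M0/2=0, d=(M1−M0)/(6·1)=-347/424, b=Δ0−h0·(2M0+M1)/6=1619/424
seg 1: a=2, c=M1/2=-1041/424, d=(M2−M1)/(6·3)=1697/3816, b=Δ1−h1·(2M1+M2)/6=289/212
seg 2: a=-4, c=M2/2=82/53, d=(M3−M2)/(6·3)=-2477/11448, b=Δ2−h2·(2M2+M3)/6=-577/424
seg 3: a=0, c=M3/2=-509/1272, d=(M4−M3)/(6·2)=-89/1272, b=Δ3−h3·(2M3+M4)/6=441/212
seg 4: a=2, c=M4/2=-1043/1272, d=(M5−M4)/(6·3)=1043/11448, b=Δ4−h4·(2M4+M5)/6=-229/636
t_q=1/4 → seg 0, τ=1/4; S=-1+1619/424·τ+0·τ²+-347/424·τ³=-1579/27136

  seg 0: a=-1 b=1619/424 c=0 d=-347/424
  seg 1: a=2 b=289/212 c=-1041/424 d=1697/3816
  seg 2: a=-4 b=-577/424 c=82/53 d=-2477/11448
  seg 3: a=0 b=441/212 c=-509/1272 d=-89/1272
  seg 4: a=2 b=-229/636 c=-1043/1272 d=1043/11448
S(1/4) = -1579/27136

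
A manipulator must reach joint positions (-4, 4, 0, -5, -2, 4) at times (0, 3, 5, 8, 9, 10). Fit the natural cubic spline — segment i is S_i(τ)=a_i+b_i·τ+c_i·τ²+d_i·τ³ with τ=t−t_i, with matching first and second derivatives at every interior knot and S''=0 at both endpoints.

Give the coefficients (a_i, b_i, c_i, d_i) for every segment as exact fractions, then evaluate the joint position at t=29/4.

Δ: Δ0=8/3, Δ1=-2, Δ2=-5/3, Δ3=3, Δ4=6
row 1: diag=10, rhs=-28; c'=1/5, d'=-14/5
row 2: denom=10−2·1/5=48/5; d'=(2−2·-14/5)/(48/5)=19/24
row 3: denom=8−3·5/16=113/16; d'=(28−3·19/24)/(113/16)=410/113
row 4: denom=4−1·16/113=436/113; d'=(18−1·410/113)/(436/113)=406/109
back: M4=406/109
back: M3=410/113−16/113·406/109=338/109
back: M2=19/24−5/16·338/109=-58/327
back: M1=-14/5−1/5·-58/327=-904/327
M: M0=0, M1=-904/327, M2=-58/327, M3=338/109, M4=406/109, M5=0
seg 0: a=-4, c=M0/2=0, d=(M1−M0)/(6·3)=-452/2943, b=Δ0−h0·(2M0+M1)/6=1324/327
seg 1: a=4, c=M1/2=-452/327, d=(M2−M1)/(6·2)=47/218, b=Δ1−h1·(2M1+M2)/6=-32/327
seg 2: a=0, c=M2/2=-29/327, d=(M3−M2)/(6·3)=536/2943, b=Δ2−h2·(2M2+M3)/6=-994/327
seg 3: a=-5, c=M3/2=169/109, d=(M4−M3)/(6·1)=34/327, b=Δ3−h3·(2M3+M4)/6=440/327
seg 4: a=-2, c=M4/2=203/109, d=(M5−M4)/(6·1)=-203/327, b=Δ4−h4·(2M4+M5)/6=1556/327
t_q=29/4 → seg 2, τ=9/4; S=0+-994/327·τ+-29/327·τ²+536/2943·τ³=-9093/1744

  seg 0: a=-4 b=1324/327 c=0 d=-452/2943
  seg 1: a=4 b=-32/327 c=-452/327 d=47/218
  seg 2: a=0 b=-994/327 c=-29/327 d=536/2943
  seg 3: a=-5 b=440/327 c=169/109 d=34/327
  seg 4: a=-2 b=1556/327 c=203/109 d=-203/327
S(29/4) = -9093/1744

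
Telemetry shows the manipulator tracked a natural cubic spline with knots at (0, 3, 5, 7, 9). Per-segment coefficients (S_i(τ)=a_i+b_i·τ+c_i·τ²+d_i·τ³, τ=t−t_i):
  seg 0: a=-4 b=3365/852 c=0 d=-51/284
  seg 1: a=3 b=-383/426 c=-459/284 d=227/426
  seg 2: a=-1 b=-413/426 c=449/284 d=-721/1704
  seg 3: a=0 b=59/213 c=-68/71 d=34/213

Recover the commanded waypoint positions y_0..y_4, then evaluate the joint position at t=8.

y_0=-4 y_1=3 y_2=-1 y_3=0 y_4=-2
S(8) = -37/71

y_0 = S_0(0) = a_0 = -4
y_1 = S_1(0) = a_1 = 3
y_2 = S_2(0) = a_2 = -1
y_3 = S_3(0) = a_3 = 0
y_4 = S_3(2) = -2
t_q=8 is in segment 3 (τ=1); S_3(τ)=-37/71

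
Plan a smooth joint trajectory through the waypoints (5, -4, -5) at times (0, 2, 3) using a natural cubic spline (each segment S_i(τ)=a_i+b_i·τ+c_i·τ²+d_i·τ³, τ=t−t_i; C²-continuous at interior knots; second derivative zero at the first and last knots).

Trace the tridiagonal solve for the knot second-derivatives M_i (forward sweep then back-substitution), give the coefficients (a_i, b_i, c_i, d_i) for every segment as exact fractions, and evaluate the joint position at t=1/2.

Δ: Δ0=-9/2, Δ1=-1
row 1: diag=6, rhs=21; c'=1/6, d'=7/2
back: M1=7/2
M: M0=0, M1=7/2, M2=0
seg 0: a=5, c=M0/2=0, d=(M1−M0)/(6·2)=7/24, b=Δ0−h0·(2M0+M1)/6=-17/3
seg 1: a=-4, c=M1/2=7/4, d=(M2−M1)/(6·1)=-7/12, b=Δ1−h1·(2M1+M2)/6=-13/6
t_q=1/2 → seg 0, τ=1/2; S=5+-17/3·τ+0·τ²+7/24·τ³=141/64

  seg 0: a=5 b=-17/3 c=0 d=7/24
  seg 1: a=-4 b=-13/6 c=7/4 d=-7/12
S(1/2) = 141/64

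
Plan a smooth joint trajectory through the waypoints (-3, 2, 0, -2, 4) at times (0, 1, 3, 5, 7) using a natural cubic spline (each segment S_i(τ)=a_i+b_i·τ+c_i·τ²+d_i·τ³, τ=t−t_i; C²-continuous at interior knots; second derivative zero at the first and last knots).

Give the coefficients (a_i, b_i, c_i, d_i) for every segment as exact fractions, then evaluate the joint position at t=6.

  seg 0: a=-3 b=248/41 c=0 d=-43/41
  seg 1: a=2 b=119/41 c=-129/41 d=49/82
  seg 2: a=0 b=-103/41 c=18/41 d=13/82
  seg 3: a=-2 b=47/41 c=57/41 d=-19/82
S(6) = 25/82

Δ: Δ0=5, Δ1=-1, Δ2=-1, Δ3=3
row 1: diag=6, rhs=-36; c'=1/3, d'=-6
row 2: denom=8−2·1/3=22/3; d'=(0−2·-6)/(22/3)=18/11
row 3: denom=8−2·3/11=82/11; d'=(24−2·18/11)/(82/11)=114/41
back: M3=114/41
back: M2=18/11−3/11·114/41=36/41
back: M1=-6−1/3·36/41=-258/41
M: M0=0, M1=-258/41, M2=36/41, M3=114/41, M4=0
seg 0: a=-3, c=M0/2=0, d=(M1−M0)/(6·1)=-43/41, b=Δ0−h0·(2M0+M1)/6=248/41
seg 1: a=2, c=M1/2=-129/41, d=(M2−M1)/(6·2)=49/82, b=Δ1−h1·(2M1+M2)/6=119/41
seg 2: a=0, c=M2/2=18/41, d=(M3−M2)/(6·2)=13/82, b=Δ2−h2·(2M2+M3)/6=-103/41
seg 3: a=-2, c=M3/2=57/41, d=(M4−M3)/(6·2)=-19/82, b=Δ3−h3·(2M3+M4)/6=47/41
t_q=6 → seg 3, τ=1; S=-2+47/41·τ+57/41·τ²+-19/82·τ³=25/82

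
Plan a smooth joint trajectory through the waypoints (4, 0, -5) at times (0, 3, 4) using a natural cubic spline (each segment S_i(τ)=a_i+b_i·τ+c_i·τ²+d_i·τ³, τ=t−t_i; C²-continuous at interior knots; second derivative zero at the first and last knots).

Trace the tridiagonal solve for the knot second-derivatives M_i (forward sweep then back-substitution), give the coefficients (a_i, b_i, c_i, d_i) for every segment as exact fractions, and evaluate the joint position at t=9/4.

Δ: Δ0=-4/3, Δ1=-5
row 1: diag=8, rhs=-22; c'=1/8, d'=-11/4
back: M1=-11/4
M: M0=0, M1=-11/4, M2=0
seg 0: a=4, c=M0/2=0, d=(M1−M0)/(6·3)=-11/72, b=Δ0−h0·(2M0+M1)/6=1/24
seg 1: a=0, c=M1/2=-11/8, d=(M2−M1)/(6·1)=11/24, b=Δ1−h1·(2M1+M2)/6=-49/12
t_q=9/4 → seg 0, τ=9/4; S=4+1/24·τ+0·τ²+-11/72·τ³=1205/512

  seg 0: a=4 b=1/24 c=0 d=-11/72
  seg 1: a=0 b=-49/12 c=-11/8 d=11/24
S(9/4) = 1205/512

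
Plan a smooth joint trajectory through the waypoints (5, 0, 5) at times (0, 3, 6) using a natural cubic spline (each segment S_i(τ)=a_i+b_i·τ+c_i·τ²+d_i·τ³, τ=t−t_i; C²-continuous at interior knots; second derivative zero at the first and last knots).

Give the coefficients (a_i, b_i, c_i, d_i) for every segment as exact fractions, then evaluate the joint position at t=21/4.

  seg 0: a=5 b=-5/2 c=0 d=5/54
  seg 1: a=0 b=0 c=5/6 d=-5/54
S(21/4) = 405/128

Δ: Δ0=-5/3, Δ1=5/3
row 1: diag=12, rhs=20; c'=1/4, d'=5/3
back: M1=5/3
M: M0=0, M1=5/3, M2=0
seg 0: a=5, c=M0/2=0, d=(M1−M0)/(6·3)=5/54, b=Δ0−h0·(2M0+M1)/6=-5/2
seg 1: a=0, c=M1/2=5/6, d=(M2−M1)/(6·3)=-5/54, b=Δ1−h1·(2M1+M2)/6=0
t_q=21/4 → seg 1, τ=9/4; S=0+0·τ+5/6·τ²+-5/54·τ³=405/128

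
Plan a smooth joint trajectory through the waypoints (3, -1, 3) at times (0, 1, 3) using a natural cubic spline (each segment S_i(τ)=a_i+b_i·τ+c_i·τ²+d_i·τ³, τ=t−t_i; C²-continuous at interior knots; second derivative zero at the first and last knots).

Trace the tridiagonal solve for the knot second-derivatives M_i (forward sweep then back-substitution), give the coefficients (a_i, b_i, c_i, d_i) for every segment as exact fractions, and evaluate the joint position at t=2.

  seg 0: a=3 b=-5 c=0 d=1
  seg 1: a=-1 b=-2 c=3 d=-1/2
S(2) = -1/2

Δ: Δ0=-4, Δ1=2
row 1: diag=6, rhs=36; c'=1/3, d'=6
back: M1=6
M: M0=0, M1=6, M2=0
seg 0: a=3, c=M0/2=0, d=(M1−M0)/(6·1)=1, b=Δ0−h0·(2M0+M1)/6=-5
seg 1: a=-1, c=M1/2=3, d=(M2−M1)/(6·2)=-1/2, b=Δ1−h1·(2M1+M2)/6=-2
t_q=2 → seg 1, τ=1; S=-1+-2·τ+3·τ²+-1/2·τ³=-1/2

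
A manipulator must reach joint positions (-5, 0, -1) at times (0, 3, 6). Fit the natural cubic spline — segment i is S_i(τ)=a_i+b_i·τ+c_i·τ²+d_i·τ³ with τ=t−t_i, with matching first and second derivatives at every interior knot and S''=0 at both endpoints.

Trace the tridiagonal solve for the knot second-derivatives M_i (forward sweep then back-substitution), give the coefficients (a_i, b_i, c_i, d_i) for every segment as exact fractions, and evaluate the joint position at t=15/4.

Δ: Δ0=5/3, Δ1=-1/3
row 1: diag=12, rhs=-12; c'=1/4, d'=-1
back: M1=-1
M: M0=0, M1=-1, M2=0
seg 0: a=-5, c=M0/2=0, d=(M1−M0)/(6·3)=-1/18, b=Δ0−h0·(2M0+M1)/6=13/6
seg 1: a=0, c=M1/2=-1/2, d=(M2−M1)/(6·3)=1/18, b=Δ1−h1·(2M1+M2)/6=2/3
t_q=15/4 → seg 1, τ=3/4; S=0+2/3·τ+-1/2·τ²+1/18·τ³=31/128

  seg 0: a=-5 b=13/6 c=0 d=-1/18
  seg 1: a=0 b=2/3 c=-1/2 d=1/18
S(15/4) = 31/128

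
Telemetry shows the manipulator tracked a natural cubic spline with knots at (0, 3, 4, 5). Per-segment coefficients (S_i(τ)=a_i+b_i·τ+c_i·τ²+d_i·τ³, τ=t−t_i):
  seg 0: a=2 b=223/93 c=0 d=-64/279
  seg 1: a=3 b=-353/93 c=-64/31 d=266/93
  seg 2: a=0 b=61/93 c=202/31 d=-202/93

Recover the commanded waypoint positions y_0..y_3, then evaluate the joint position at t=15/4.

y_0 = S_0(0) = a_0 = 2
y_1 = S_1(0) = a_1 = 3
y_2 = S_2(0) = a_2 = 0
y_3 = S_2(1) = 5
t_q=15/4 is in segment 1 (τ=3/4); S_1(τ)=197/992

y_0=2 y_1=3 y_2=0 y_3=5
S(15/4) = 197/992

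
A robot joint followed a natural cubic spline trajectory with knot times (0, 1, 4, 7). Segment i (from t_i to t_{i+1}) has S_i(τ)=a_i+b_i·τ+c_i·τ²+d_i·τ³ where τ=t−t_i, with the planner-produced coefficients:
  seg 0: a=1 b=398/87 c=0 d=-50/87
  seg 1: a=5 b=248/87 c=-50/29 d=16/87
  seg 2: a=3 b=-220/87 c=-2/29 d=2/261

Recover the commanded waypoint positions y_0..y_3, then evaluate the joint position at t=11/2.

y_0 = S_0(0) = a_0 = 1
y_1 = S_1(0) = a_1 = 5
y_2 = S_2(0) = a_2 = 3
y_3 = S_2(3) = -5
t_q=11/2 is in segment 2 (τ=3/2); S_2(τ)=-107/116

y_0=1 y_1=5 y_2=3 y_3=-5
S(11/2) = -107/116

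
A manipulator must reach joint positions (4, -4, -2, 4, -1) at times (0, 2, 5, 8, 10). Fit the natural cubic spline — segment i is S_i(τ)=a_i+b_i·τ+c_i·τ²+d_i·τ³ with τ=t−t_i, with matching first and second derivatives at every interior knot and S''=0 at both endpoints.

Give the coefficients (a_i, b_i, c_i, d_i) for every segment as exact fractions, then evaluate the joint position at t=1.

  seg 0: a=4 b=-991/204 c=0 d=175/816
  seg 1: a=-4 b=-233/102 c=175/136 d=-371/3672
  seg 2: a=-2 b=65/24 c=77/204 d=-751/3672
  seg 3: a=4 b=-28/51 c=-199/136 d=199/816
S(1) = -175/272

Δ: Δ0=-4, Δ1=2/3, Δ2=2, Δ3=-5/2
row 1: diag=10, rhs=28; c'=3/10, d'=14/5
row 2: denom=12−3·3/10=111/10; d'=(8−3·14/5)/(111/10)=-4/111
row 3: denom=10−3·10/37=340/37; d'=(-27−3·-4/111)/(340/37)=-199/68
back: M3=-199/68
back: M2=-4/111−10/37·-199/68=77/102
back: M1=14/5−3/10·77/102=175/68
M: M0=0, M1=175/68, M2=77/102, M3=-199/68, M4=0
seg 0: a=4, c=M0/2=0, d=(M1−M0)/(6·2)=175/816, b=Δ0−h0·(2M0+M1)/6=-991/204
seg 1: a=-4, c=M1/2=175/136, d=(M2−M1)/(6·3)=-371/3672, b=Δ1−h1·(2M1+M2)/6=-233/102
seg 2: a=-2, c=M2/2=77/204, d=(M3−M2)/(6·3)=-751/3672, b=Δ2−h2·(2M2+M3)/6=65/24
seg 3: a=4, c=M3/2=-199/136, d=(M4−M3)/(6·2)=199/816, b=Δ3−h3·(2M3+M4)/6=-28/51
t_q=1 → seg 0, τ=1; S=4+-991/204·τ+0·τ²+175/816·τ³=-175/272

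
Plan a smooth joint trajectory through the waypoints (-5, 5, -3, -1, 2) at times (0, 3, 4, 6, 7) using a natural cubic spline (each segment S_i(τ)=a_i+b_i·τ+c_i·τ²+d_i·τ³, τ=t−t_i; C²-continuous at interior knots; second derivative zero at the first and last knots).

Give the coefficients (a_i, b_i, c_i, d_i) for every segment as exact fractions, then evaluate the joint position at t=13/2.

  seg 0: a=-5 b=3107/375 c=0 d=-619/1125
  seg 1: a=5 b=-2464/375 c=-619/125 d=1321/375
  seg 2: a=-3 b=-443/75 c=702/125 d=-811/750
  seg 3: a=-1 b=1343/375 c=-109/125 d=109/375
S(13/2) = 609/1000

Δ: Δ0=10/3, Δ1=-8, Δ2=1, Δ3=3
row 1: diag=8, rhs=-68; c'=1/8, d'=-17/2
row 2: denom=6−1·1/8=47/8; d'=(54−1·-17/2)/(47/8)=500/47
row 3: denom=6−2·16/47=250/47; d'=(12−2·500/47)/(250/47)=-218/125
back: M3=-218/125
back: M2=500/47−16/47·-218/125=1404/125
back: M1=-17/2−1/8·1404/125=-1238/125
M: M0=0, M1=-1238/125, M2=1404/125, M3=-218/125, M4=0
seg 0: a=-5, c=M0/2=0, d=(M1−M0)/(6·3)=-619/1125, b=Δ0−h0·(2M0+M1)/6=3107/375
seg 1: a=5, c=M1/2=-619/125, d=(M2−M1)/(6·1)=1321/375, b=Δ1−h1·(2M1+M2)/6=-2464/375
seg 2: a=-3, c=M2/2=702/125, d=(M3−M2)/(6·2)=-811/750, b=Δ2−h2·(2M2+M3)/6=-443/75
seg 3: a=-1, c=M3/2=-109/125, d=(M4−M3)/(6·1)=109/375, b=Δ3−h3·(2M3+M4)/6=1343/375
t_q=13/2 → seg 3, τ=1/2; S=-1+1343/375·τ+-109/125·τ²+109/375·τ³=609/1000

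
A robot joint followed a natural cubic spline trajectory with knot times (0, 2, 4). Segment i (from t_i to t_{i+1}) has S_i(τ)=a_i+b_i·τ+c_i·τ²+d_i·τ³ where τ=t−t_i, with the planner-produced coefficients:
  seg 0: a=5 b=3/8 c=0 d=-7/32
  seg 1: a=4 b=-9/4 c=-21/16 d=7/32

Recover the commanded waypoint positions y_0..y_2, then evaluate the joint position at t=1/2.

y_0=5 y_1=4 y_2=-4
S(1/2) = 1321/256

y_0 = S_0(0) = a_0 = 5
y_1 = S_1(0) = a_1 = 4
y_2 = S_1(2) = -4
t_q=1/2 is in segment 0 (τ=1/2); S_0(τ)=1321/256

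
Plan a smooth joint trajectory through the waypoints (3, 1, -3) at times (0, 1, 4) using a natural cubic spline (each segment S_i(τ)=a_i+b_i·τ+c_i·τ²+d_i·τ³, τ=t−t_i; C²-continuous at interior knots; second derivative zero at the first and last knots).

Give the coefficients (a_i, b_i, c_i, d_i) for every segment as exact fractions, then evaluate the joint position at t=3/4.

  seg 0: a=3 b=-25/12 c=0 d=1/12
  seg 1: a=1 b=-11/6 c=1/4 d=-1/36
S(3/4) = 377/256

Δ: Δ0=-2, Δ1=-4/3
row 1: diag=8, rhs=4; c'=3/8, d'=1/2
back: M1=1/2
M: M0=0, M1=1/2, M2=0
seg 0: a=3, c=M0/2=0, d=(M1−M0)/(6·1)=1/12, b=Δ0−h0·(2M0+M1)/6=-25/12
seg 1: a=1, c=M1/2=1/4, d=(M2−M1)/(6·3)=-1/36, b=Δ1−h1·(2M1+M2)/6=-11/6
t_q=3/4 → seg 0, τ=3/4; S=3+-25/12·τ+0·τ²+1/12·τ³=377/256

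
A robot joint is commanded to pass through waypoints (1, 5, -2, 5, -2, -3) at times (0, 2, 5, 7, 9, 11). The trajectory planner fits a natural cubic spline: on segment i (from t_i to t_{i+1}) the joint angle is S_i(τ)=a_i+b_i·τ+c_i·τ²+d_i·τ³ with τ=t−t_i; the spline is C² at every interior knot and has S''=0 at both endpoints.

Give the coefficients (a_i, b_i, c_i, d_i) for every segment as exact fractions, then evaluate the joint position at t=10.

  seg 0: a=1 b=2707/771 c=0 d=-1165/3084
  seg 1: a=5 b=-788/771 c=-1165/514 d=2821/4626
  seg 2: a=-2 b=2843/1542 c=828/257 d=-3691/3084
  seg 3: a=5 b=569/1542 c=-2035/514 d=1561/1542
  seg 4: a=-2 b=-5119/1542 c=1087/514 d=-1087/3084
S(10) = -3657/1028

Δ: Δ0=2, Δ1=-7/3, Δ2=7/2, Δ3=-7/2, Δ4=-1/2
row 1: diag=10, rhs=-26; c'=3/10, d'=-13/5
row 2: denom=10−3·3/10=91/10; d'=(35−3·-13/5)/(91/10)=428/91
row 3: denom=8−2·20/91=688/91; d'=(-42−2·428/91)/(688/91)=-2339/344
row 4: denom=8−2·91/344=1285/172; d'=(18−2·-2339/344)/(1285/172)=1087/257
back: M4=1087/257
back: M3=-2339/344−91/344·1087/257=-2035/257
back: M2=428/91−20/91·-2035/257=1656/257
back: M1=-13/5−3/10·1656/257=-1165/257
M: M0=0, M1=-1165/257, M2=1656/257, M3=-2035/257, M4=1087/257, M5=0
seg 0: a=1, c=M0/2=0, d=(M1−M0)/(6·2)=-1165/3084, b=Δ0−h0·(2M0+M1)/6=2707/771
seg 1: a=5, c=M1/2=-1165/514, d=(M2−M1)/(6·3)=2821/4626, b=Δ1−h1·(2M1+M2)/6=-788/771
seg 2: a=-2, c=M2/2=828/257, d=(M3−M2)/(6·2)=-3691/3084, b=Δ2−h2·(2M2+M3)/6=2843/1542
seg 3: a=5, c=M3/2=-2035/514, d=(M4−M3)/(6·2)=1561/1542, b=Δ3−h3·(2M3+M4)/6=569/1542
seg 4: a=-2, c=M4/2=1087/514, d=(M5−M4)/(6·2)=-1087/3084, b=Δ4−h4·(2M4+M5)/6=-5119/1542
t_q=10 → seg 4, τ=1; S=-2+-5119/1542·τ+1087/514·τ²+-1087/3084·τ³=-3657/1028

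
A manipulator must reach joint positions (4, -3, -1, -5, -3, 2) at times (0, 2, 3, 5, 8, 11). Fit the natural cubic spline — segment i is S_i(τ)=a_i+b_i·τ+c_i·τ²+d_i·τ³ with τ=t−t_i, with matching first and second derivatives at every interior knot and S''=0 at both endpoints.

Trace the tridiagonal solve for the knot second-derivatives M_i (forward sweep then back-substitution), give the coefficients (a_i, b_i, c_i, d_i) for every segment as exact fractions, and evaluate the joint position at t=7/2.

  seg 0: a=4 b=-40783/7194 c=0 d=3901/7194
  seg 1: a=-3 b=6029/7194 c=3901/1199 d=-15047/7194
  seg 2: a=-1 b=350/327 c=-7245/2398 d=10691/14388
  seg 3: a=-5 b=-7547/3597 c=1723/1199 d=-206/1199
  seg 4: a=-3 b=6781/3597 c=-131/1199 d=131/10791
S(7/2) = -43251/38368

Δ: Δ0=-7/2, Δ1=2, Δ2=-2, Δ3=2/3, Δ4=5/3
row 1: diag=6, rhs=33; c'=1/6, d'=11/2
row 2: denom=6−1·1/6=35/6; d'=(-24−1·11/2)/(35/6)=-177/35
row 3: denom=10−2·12/35=326/35; d'=(16−2·-177/35)/(326/35)=457/163
row 4: denom=12−3·105/326=3597/326; d'=(6−3·457/163)/(3597/326)=-262/1199
back: M4=-262/1199
back: M3=457/163−105/326·-262/1199=3446/1199
back: M2=-177/35−12/35·3446/1199=-7245/1199
back: M1=11/2−1/6·-7245/1199=7802/1199
M: M0=0, M1=7802/1199, M2=-7245/1199, M3=3446/1199, M4=-262/1199, M5=0
seg 0: a=4, c=M0/2=0, d=(M1−M0)/(6·2)=3901/7194, b=Δ0−h0·(2M0+M1)/6=-40783/7194
seg 1: a=-3, c=M1/2=3901/1199, d=(M2−M1)/(6·1)=-15047/7194, b=Δ1−h1·(2M1+M2)/6=6029/7194
seg 2: a=-1, c=M2/2=-7245/2398, d=(M3−M2)/(6·2)=10691/14388, b=Δ2−h2·(2M2+M3)/6=350/327
seg 3: a=-5, c=M3/2=1723/1199, d=(M4−M3)/(6·3)=-206/1199, b=Δ3−h3·(2M3+M4)/6=-7547/3597
seg 4: a=-3, c=M4/2=-131/1199, d=(M5−M4)/(6·3)=131/10791, b=Δ4−h4·(2M4+M5)/6=6781/3597
t_q=7/2 → seg 2, τ=1/2; S=-1+350/327·τ+-7245/2398·τ²+10691/14388·τ³=-43251/38368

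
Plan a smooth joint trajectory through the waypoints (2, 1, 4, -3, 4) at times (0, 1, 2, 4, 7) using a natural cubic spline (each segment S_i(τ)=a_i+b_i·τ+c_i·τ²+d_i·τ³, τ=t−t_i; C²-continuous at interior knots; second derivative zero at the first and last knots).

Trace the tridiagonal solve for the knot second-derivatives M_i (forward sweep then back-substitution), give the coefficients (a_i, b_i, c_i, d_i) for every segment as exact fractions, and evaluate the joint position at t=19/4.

Δ: Δ0=-1, Δ1=3, Δ2=-7/2, Δ3=7/3
row 1: diag=4, rhs=24; c'=1/4, d'=6
row 2: denom=6−1·1/4=23/4; d'=(-39−1·6)/(23/4)=-180/23
row 3: denom=10−2·8/23=214/23; d'=(35−2·-180/23)/(214/23)=1165/214
back: M3=1165/214
back: M2=-180/23−8/23·1165/214=-1040/107
back: M1=6−1/4·-1040/107=902/107
M: M0=0, M1=902/107, M2=-1040/107, M3=1165/214, M4=0
seg 0: a=2, c=M0/2=0, d=(M1−M0)/(6·1)=451/321, b=Δ0−h0·(2M0+M1)/6=-772/321
seg 1: a=1, c=M1/2=451/107, d=(M2−M1)/(6·1)=-971/321, b=Δ1−h1·(2M1+M2)/6=581/321
seg 2: a=4, c=M2/2=-520/107, d=(M3−M2)/(6·2)=3245/2568, b=Δ2−h2·(2M2+M3)/6=374/321
seg 3: a=-3, c=M3/2=1165/428, d=(M4−M3)/(6·3)=-1165/3852, b=Δ3−h3·(2M3+M4)/6=-1997/642
t_q=19/4 → seg 3, τ=3/4; S=-3+-1997/642·τ+1165/428·τ²+-1165/3852·τ³=-107635/27392

  seg 0: a=2 b=-772/321 c=0 d=451/321
  seg 1: a=1 b=581/321 c=451/107 d=-971/321
  seg 2: a=4 b=374/321 c=-520/107 d=3245/2568
  seg 3: a=-3 b=-1997/642 c=1165/428 d=-1165/3852
S(19/4) = -107635/27392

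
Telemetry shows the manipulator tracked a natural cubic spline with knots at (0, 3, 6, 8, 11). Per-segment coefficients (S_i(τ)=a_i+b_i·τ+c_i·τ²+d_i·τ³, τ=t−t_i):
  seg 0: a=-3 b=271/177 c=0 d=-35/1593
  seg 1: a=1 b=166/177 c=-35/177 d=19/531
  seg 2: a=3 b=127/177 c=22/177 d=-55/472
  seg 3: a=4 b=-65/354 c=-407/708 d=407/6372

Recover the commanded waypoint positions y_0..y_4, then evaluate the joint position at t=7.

y_0 = S_0(0) = a_0 = -3
y_1 = S_1(0) = a_1 = 1
y_2 = S_2(0) = a_2 = 3
y_3 = S_3(0) = a_3 = 4
y_4 = S_3(3) = 0
t_q=7 is in segment 2 (τ=1); S_2(τ)=5275/1416

y_0=-3 y_1=1 y_2=3 y_3=4 y_4=0
S(7) = 5275/1416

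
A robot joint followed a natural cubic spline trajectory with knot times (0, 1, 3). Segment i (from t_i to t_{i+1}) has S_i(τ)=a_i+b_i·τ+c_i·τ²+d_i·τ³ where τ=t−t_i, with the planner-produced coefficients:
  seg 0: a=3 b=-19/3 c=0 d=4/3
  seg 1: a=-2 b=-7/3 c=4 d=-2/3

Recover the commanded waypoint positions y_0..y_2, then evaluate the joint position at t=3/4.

y_0=3 y_1=-2 y_2=4
S(3/4) = -19/16

y_0 = S_0(0) = a_0 = 3
y_1 = S_1(0) = a_1 = -2
y_2 = S_1(2) = 4
t_q=3/4 is in segment 0 (τ=3/4); S_0(τ)=-19/16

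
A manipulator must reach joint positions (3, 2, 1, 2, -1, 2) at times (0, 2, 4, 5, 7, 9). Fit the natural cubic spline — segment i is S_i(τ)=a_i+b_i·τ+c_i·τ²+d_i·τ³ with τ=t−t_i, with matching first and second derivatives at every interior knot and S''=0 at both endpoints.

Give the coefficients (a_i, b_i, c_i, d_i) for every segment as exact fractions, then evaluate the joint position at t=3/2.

  seg 0: a=3 b=-71/234 c=0 d=-23/468
  seg 1: a=2 b=-209/234 c=-23/78 d=115/468
  seg 2: a=1 b=205/234 c=46/39 d=-19/18
  seg 3: a=2 b=8/117 c=-155/78 d=563/936
  seg 4: a=-1 b=-155/234 c=253/156 d=-253/936
S(3/2) = 2969/1248

Δ: Δ0=-1/2, Δ1=-1/2, Δ2=1, Δ3=-3/2, Δ4=3/2
row 1: diag=8, rhs=0; c'=1/4, d'=0
row 2: denom=6−2·1/4=11/2; d'=(9−2·0)/(11/2)=18/11
row 3: denom=6−1·2/11=64/11; d'=(-15−1·18/11)/(64/11)=-183/64
row 4: denom=8−2·11/32=117/16; d'=(18−2·-183/64)/(117/16)=253/78
back: M4=253/78
back: M3=-183/64−11/32·253/78=-155/39
back: M2=18/11−2/11·-155/39=92/39
back: M1=0−1/4·92/39=-23/39
M: M0=0, M1=-23/39, M2=92/39, M3=-155/39, M4=253/78, M5=0
seg 0: a=3, c=M0/2=0, d=(M1−M0)/(6·2)=-23/468, b=Δ0−h0·(2M0+M1)/6=-71/234
seg 1: a=2, c=M1/2=-23/78, d=(M2−M1)/(6·2)=115/468, b=Δ1−h1·(2M1+M2)/6=-209/234
seg 2: a=1, c=M2/2=46/39, d=(M3−M2)/(6·1)=-19/18, b=Δ2−h2·(2M2+M3)/6=205/234
seg 3: a=2, c=M3/2=-155/78, d=(M4−M3)/(6·2)=563/936, b=Δ3−h3·(2M3+M4)/6=8/117
seg 4: a=-1, c=M4/2=253/156, d=(M5−M4)/(6·2)=-253/936, b=Δ4−h4·(2M4+M5)/6=-155/234
t_q=3/2 → seg 0, τ=3/2; S=3+-71/234·τ+0·τ²+-23/468·τ³=2969/1248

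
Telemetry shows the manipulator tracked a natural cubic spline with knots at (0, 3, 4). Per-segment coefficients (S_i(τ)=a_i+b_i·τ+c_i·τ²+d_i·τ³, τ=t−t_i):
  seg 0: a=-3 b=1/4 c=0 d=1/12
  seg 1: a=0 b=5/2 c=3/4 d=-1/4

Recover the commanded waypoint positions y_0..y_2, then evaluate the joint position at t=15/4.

y_0 = S_0(0) = a_0 = -3
y_1 = S_1(0) = a_1 = 0
y_2 = S_1(1) = 3
t_q=15/4 is in segment 1 (τ=3/4); S_1(τ)=561/256

y_0=-3 y_1=0 y_2=3
S(15/4) = 561/256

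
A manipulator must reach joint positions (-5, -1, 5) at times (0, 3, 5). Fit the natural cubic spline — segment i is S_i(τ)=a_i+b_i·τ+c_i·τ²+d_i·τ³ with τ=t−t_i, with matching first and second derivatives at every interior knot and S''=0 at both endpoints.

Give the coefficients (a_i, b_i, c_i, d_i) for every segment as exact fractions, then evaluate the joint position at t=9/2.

Δ: Δ0=4/3, Δ1=3
row 1: diag=10, rhs=10; c'=1/5, d'=1
back: M1=1
M: M0=0, M1=1, M2=0
seg 0: a=-5, c=M0/2=0, d=(M1−M0)/(6·3)=1/18, b=Δ0−h0·(2M0+M1)/6=5/6
seg 1: a=-1, c=M1/2=1/2, d=(M2−M1)/(6·2)=-1/12, b=Δ1−h1·(2M1+M2)/6=7/3
t_q=9/2 → seg 1, τ=3/2; S=-1+7/3·τ+1/2·τ²+-1/12·τ³=107/32

  seg 0: a=-5 b=5/6 c=0 d=1/18
  seg 1: a=-1 b=7/3 c=1/2 d=-1/12
S(9/2) = 107/32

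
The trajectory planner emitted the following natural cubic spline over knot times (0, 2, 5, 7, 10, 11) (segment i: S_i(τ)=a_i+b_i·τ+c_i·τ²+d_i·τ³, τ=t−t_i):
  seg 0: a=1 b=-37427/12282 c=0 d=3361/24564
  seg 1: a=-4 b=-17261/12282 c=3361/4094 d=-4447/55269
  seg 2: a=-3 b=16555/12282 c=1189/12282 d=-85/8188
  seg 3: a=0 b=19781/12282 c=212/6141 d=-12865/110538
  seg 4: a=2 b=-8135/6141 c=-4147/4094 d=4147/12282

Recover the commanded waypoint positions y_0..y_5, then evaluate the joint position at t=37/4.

y_0 = S_0(0) = a_0 = 1
y_1 = S_1(0) = a_1 = -4
y_2 = S_2(0) = a_2 = -3
y_3 = S_3(0) = a_3 = 0
y_4 = S_4(0) = a_4 = 2
y_5 = S_4(1) = 0
t_q=37/4 is in segment 3 (τ=9/4); S_3(τ)=647925/262016

y_0=1 y_1=-4 y_2=-3 y_3=0 y_4=2 y_5=0
S(37/4) = 647925/262016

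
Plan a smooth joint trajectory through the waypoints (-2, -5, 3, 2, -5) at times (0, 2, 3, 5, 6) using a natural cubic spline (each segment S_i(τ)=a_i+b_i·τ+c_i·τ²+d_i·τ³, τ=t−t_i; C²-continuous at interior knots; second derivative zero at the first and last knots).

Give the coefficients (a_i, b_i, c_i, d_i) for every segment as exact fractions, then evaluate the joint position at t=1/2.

Δ: Δ0=-3/2, Δ1=8, Δ2=-1/2, Δ3=-7
row 1: diag=6, rhs=57; c'=1/6, d'=19/2
row 2: denom=6−1·1/6=35/6; d'=(-51−1·19/2)/(35/6)=-363/35
row 3: denom=6−2·12/35=186/35; d'=(-39−2·-363/35)/(186/35)=-213/62
back: M3=-213/62
back: M2=-363/35−12/35·-213/62=-285/31
back: M1=19/2−1/6·-285/31=342/31
M: M0=0, M1=342/31, M2=-285/31, M3=-213/62, M4=0
seg 0: a=-2, c=M0/2=0, d=(M1−M0)/(6·2)=57/62, b=Δ0−h0·(2M0+M1)/6=-321/62
seg 1: a=-5, c=M1/2=171/31, d=(M2−M1)/(6·1)=-209/62, b=Δ1−h1·(2M1+M2)/6=363/62
seg 2: a=3, c=M2/2=-285/62, d=(M3−M2)/(6·2)=119/248, b=Δ2−h2·(2M2+M3)/6=210/31
seg 3: a=2, c=M3/2=-213/124, d=(M4−M3)/(6·1)=71/124, b=Δ3−h3·(2M3+M4)/6=-363/62
t_q=1/2 → seg 0, τ=1/2; S=-2+-321/62·τ+0·τ²+57/62·τ³=-2219/496

  seg 0: a=-2 b=-321/62 c=0 d=57/62
  seg 1: a=-5 b=363/62 c=171/31 d=-209/62
  seg 2: a=3 b=210/31 c=-285/62 d=119/248
  seg 3: a=2 b=-363/62 c=-213/124 d=71/124
S(1/2) = -2219/496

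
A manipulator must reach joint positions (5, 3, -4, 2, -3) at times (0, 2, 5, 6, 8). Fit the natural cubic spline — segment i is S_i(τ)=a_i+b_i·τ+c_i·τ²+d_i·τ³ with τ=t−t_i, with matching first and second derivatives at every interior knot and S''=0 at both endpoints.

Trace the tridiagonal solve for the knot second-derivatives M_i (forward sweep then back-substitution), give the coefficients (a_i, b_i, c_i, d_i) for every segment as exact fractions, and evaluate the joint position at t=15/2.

  seg 0: a=5 b=181/1248 c=0 d=-1429/4992
  seg 1: a=3 b=-2053/624 c=-1429/832 d=391/576
  seg 2: a=-4 b=11813/2496 c=1827/416 d=-7799/2496
  seg 3: a=2 b=2585/624 c=-4145/832 d=4145/4992
S(15/2) = -2571/13312

Δ: Δ0=-1, Δ1=-7/3, Δ2=6, Δ3=-5/2
row 1: diag=10, rhs=-8; c'=3/10, d'=-4/5
row 2: denom=8−3·3/10=71/10; d'=(50−3·-4/5)/(71/10)=524/71
row 3: denom=6−1·10/71=416/71; d'=(-51−1·524/71)/(416/71)=-4145/416
back: M3=-4145/416
back: M2=524/71−10/71·-4145/416=1827/208
back: M1=-4/5−3/10·1827/208=-1429/416
M: M0=0, M1=-1429/416, M2=1827/208, M3=-4145/416, M4=0
seg 0: a=5, c=M0/2=0, d=(M1−M0)/(6·2)=-1429/4992, b=Δ0−h0·(2M0+M1)/6=181/1248
seg 1: a=3, c=M1/2=-1429/832, d=(M2−M1)/(6·3)=391/576, b=Δ1−h1·(2M1+M2)/6=-2053/624
seg 2: a=-4, c=M2/2=1827/416, d=(M3−M2)/(6·1)=-7799/2496, b=Δ2−h2·(2M2+M3)/6=11813/2496
seg 3: a=2, c=M3/2=-4145/832, d=(M4−M3)/(6·2)=4145/4992, b=Δ3−h3·(2M3+M4)/6=2585/624
t_q=15/2 → seg 3, τ=3/2; S=2+2585/624·τ+-4145/832·τ²+4145/4992·τ³=-2571/13312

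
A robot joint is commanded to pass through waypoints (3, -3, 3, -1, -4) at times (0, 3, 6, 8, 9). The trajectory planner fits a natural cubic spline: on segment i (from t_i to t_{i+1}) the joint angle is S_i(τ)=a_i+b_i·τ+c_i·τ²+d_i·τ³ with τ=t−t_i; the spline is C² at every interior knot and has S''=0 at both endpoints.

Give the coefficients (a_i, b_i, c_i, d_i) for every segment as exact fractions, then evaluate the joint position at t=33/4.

  seg 0: a=3 b=-351/103 c=0 d=145/927
  seg 1: a=-3 b=84/103 c=145/103 d=-313/927
  seg 2: a=3 b=15/103 c=-168/103 d=115/412
  seg 3: a=-1 b=-312/103 c=9/206 d=-3/206
S(33/4) = -23135/13184

Δ: Δ0=-2, Δ1=2, Δ2=-2, Δ3=-3
row 1: diag=12, rhs=24; c'=1/4, d'=2
row 2: denom=10−3·1/4=37/4; d'=(-24−3·2)/(37/4)=-120/37
row 3: denom=6−2·8/37=206/37; d'=(-6−2·-120/37)/(206/37)=9/103
back: M3=9/103
back: M2=-120/37−8/37·9/103=-336/103
back: M1=2−1/4·-336/103=290/103
M: M0=0, M1=290/103, M2=-336/103, M3=9/103, M4=0
seg 0: a=3, c=M0/2=0, d=(M1−M0)/(6·3)=145/927, b=Δ0−h0·(2M0+M1)/6=-351/103
seg 1: a=-3, c=M1/2=145/103, d=(M2−M1)/(6·3)=-313/927, b=Δ1−h1·(2M1+M2)/6=84/103
seg 2: a=3, c=M2/2=-168/103, d=(M3−M2)/(6·2)=115/412, b=Δ2−h2·(2M2+M3)/6=15/103
seg 3: a=-1, c=M3/2=9/206, d=(M4−M3)/(6·1)=-3/206, b=Δ3−h3·(2M3+M4)/6=-312/103
t_q=33/4 → seg 3, τ=1/4; S=-1+-312/103·τ+9/206·τ²+-3/206·τ³=-23135/13184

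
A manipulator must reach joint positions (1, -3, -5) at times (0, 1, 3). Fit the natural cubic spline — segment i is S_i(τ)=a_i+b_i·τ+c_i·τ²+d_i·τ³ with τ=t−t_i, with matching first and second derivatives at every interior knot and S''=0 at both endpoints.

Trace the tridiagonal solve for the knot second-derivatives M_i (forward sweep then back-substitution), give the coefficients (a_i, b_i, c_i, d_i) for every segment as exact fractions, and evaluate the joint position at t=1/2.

Δ: Δ0=-4, Δ1=-1
row 1: diag=6, rhs=18; c'=1/3, d'=3
back: M1=3
M: M0=0, M1=3, M2=0
seg 0: a=1, c=M0/2=0, d=(M1−M0)/(6·1)=1/2, b=Δ0−h0·(2M0+M1)/6=-9/2
seg 1: a=-3, c=M1/2=3/2, d=(M2−M1)/(6·2)=-1/4, b=Δ1−h1·(2M1+M2)/6=-3
t_q=1/2 → seg 0, τ=1/2; S=1+-9/2·τ+0·τ²+1/2·τ³=-19/16

  seg 0: a=1 b=-9/2 c=0 d=1/2
  seg 1: a=-3 b=-3 c=3/2 d=-1/4
S(1/2) = -19/16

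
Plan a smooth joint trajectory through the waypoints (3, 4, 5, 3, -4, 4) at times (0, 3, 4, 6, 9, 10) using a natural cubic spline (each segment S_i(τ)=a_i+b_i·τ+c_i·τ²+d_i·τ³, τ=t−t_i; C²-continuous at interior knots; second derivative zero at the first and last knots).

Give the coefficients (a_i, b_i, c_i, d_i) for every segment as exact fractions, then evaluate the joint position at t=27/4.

Δ: Δ0=1/3, Δ1=1, Δ2=-1, Δ3=-7/3, Δ4=8
row 1: diag=8, rhs=4; c'=1/8, d'=1/2
row 2: denom=6−1·1/8=47/8; d'=(-12−1·1/2)/(47/8)=-100/47
row 3: denom=10−2·16/47=438/47; d'=(-8−2·-100/47)/(438/47)=-88/219
row 4: denom=8−3·47/146=1027/146; d'=(62−3·-88/219)/(1027/146)=9228/1027
back: M4=9228/1027
back: M3=-88/219−47/146·9228/1027=-10150/3081
back: M2=-100/47−16/47·-10150/3081=-3100/3081
back: M1=1/2−1/8·-3100/3081=1928/3081
M: M0=0, M1=1928/3081, M2=-3100/3081, M3=-10150/3081, M4=9228/1027, M5=0
seg 0: a=3, c=M0/2=0, d=(M1−M0)/(6·3)=964/27729, b=Δ0−h0·(2M0+M1)/6=21/1027
seg 1: a=4, c=M1/2=964/3081, d=(M2−M1)/(6·1)=-838/3081, b=Δ1−h1·(2M1+M2)/6=985/1027
seg 2: a=5, c=M2/2=-1550/3081, d=(M3−M2)/(6·2)=-1175/6162, b=Δ2−h2·(2M2+M3)/6=2369/3081
seg 3: a=3, c=M3/2=-5075/3081, d=(M4−M3)/(6·3)=18917/27729, b=Δ3−h3·(2M3+M4)/6=-279/79
seg 4: a=-4, c=M4/2=4614/1027, d=(M5−M4)/(6·1)=-1538/1027, b=Δ4−h4·(2M4+M5)/6=5140/1027
t_q=27/4 → seg 3, τ=3/4; S=3+-279/79·τ+-5075/3081·τ²+18917/27729·τ³=-18895/65728

  seg 0: a=3 b=21/1027 c=0 d=964/27729
  seg 1: a=4 b=985/1027 c=964/3081 d=-838/3081
  seg 2: a=5 b=2369/3081 c=-1550/3081 d=-1175/6162
  seg 3: a=3 b=-279/79 c=-5075/3081 d=18917/27729
  seg 4: a=-4 b=5140/1027 c=4614/1027 d=-1538/1027
S(27/4) = -18895/65728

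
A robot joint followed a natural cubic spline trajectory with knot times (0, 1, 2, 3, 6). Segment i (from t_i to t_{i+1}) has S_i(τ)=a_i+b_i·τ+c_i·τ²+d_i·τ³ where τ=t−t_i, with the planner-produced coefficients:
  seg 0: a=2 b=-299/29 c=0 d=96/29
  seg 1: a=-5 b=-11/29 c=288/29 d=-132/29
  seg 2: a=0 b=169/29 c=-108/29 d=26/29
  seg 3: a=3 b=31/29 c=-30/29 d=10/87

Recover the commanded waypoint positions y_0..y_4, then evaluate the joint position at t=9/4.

y_0 = S_0(0) = a_0 = 2
y_1 = S_1(0) = a_1 = -5
y_2 = S_2(0) = a_2 = 0
y_3 = S_3(0) = a_3 = 3
y_4 = S_3(3) = 0
t_q=9/4 is in segment 2 (τ=1/4); S_2(τ)=1149/928

y_0=2 y_1=-5 y_2=0 y_3=3 y_4=0
S(9/4) = 1149/928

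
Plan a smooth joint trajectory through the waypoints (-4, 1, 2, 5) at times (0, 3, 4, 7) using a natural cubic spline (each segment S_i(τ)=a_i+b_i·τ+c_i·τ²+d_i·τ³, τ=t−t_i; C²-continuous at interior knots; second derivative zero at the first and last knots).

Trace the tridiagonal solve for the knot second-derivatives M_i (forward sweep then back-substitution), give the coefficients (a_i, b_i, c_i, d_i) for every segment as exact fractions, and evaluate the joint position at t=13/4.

Δ: Δ0=5/3, Δ1=1, Δ2=1
row 1: diag=8, rhs=-4; c'=1/8, d'=-1/2
row 2: denom=8−1·1/8=63/8; d'=(0−1·-1/2)/(63/8)=4/63
back: M2=4/63
back: M1=-1/2−1/8·4/63=-32/63
M: M0=0, M1=-32/63, M2=4/63, M3=0
seg 0: a=-4, c=M0/2=0, d=(M1−M0)/(6·3)=-16/567, b=Δ0−h0·(2M0+M1)/6=121/63
seg 1: a=1, c=M1/2=-16/63, d=(M2−M1)/(6·1)=2/21, b=Δ1−h1·(2M1+M2)/6=73/63
seg 2: a=2, c=M2/2=2/63, d=(M3−M2)/(6·3)=-2/567, b=Δ2−h2·(2M2+M3)/6=59/63
t_q=13/4 → seg 1, τ=1/4; S=1+73/63·τ+-16/63·τ²+2/21·τ³=857/672

  seg 0: a=-4 b=121/63 c=0 d=-16/567
  seg 1: a=1 b=73/63 c=-16/63 d=2/21
  seg 2: a=2 b=59/63 c=2/63 d=-2/567
S(13/4) = 857/672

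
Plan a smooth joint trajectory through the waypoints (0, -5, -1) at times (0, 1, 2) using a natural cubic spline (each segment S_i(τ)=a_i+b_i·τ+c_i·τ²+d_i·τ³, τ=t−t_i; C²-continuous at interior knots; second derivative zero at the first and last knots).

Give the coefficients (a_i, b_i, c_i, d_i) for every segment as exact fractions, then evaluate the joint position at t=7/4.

  seg 0: a=0 b=-29/4 c=0 d=9/4
  seg 1: a=-5 b=-1/2 c=27/4 d=-9/4
S(7/4) = -647/256

Δ: Δ0=-5, Δ1=4
row 1: diag=4, rhs=54; c'=1/4, d'=27/2
back: M1=27/2
M: M0=0, M1=27/2, M2=0
seg 0: a=0, c=M0/2=0, d=(M1−M0)/(6·1)=9/4, b=Δ0−h0·(2M0+M1)/6=-29/4
seg 1: a=-5, c=M1/2=27/4, d=(M2−M1)/(6·1)=-9/4, b=Δ1−h1·(2M1+M2)/6=-1/2
t_q=7/4 → seg 1, τ=3/4; S=-5+-1/2·τ+27/4·τ²+-9/4·τ³=-647/256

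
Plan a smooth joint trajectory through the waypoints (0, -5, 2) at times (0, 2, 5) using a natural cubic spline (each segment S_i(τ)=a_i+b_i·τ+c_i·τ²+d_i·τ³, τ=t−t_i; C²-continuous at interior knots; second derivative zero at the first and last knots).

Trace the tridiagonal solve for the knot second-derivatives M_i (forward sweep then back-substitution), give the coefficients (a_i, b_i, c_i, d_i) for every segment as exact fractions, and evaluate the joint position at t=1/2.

  seg 0: a=0 b=-52/15 c=0 d=29/120
  seg 1: a=-5 b=-17/30 c=29/20 d=-29/180
S(1/2) = -109/64

Δ: Δ0=-5/2, Δ1=7/3
row 1: diag=10, rhs=29; c'=3/10, d'=29/10
back: M1=29/10
M: M0=0, M1=29/10, M2=0
seg 0: a=0, c=M0/2=0, d=(M1−M0)/(6·2)=29/120, b=Δ0−h0·(2M0+M1)/6=-52/15
seg 1: a=-5, c=M1/2=29/20, d=(M2−M1)/(6·3)=-29/180, b=Δ1−h1·(2M1+M2)/6=-17/30
t_q=1/2 → seg 0, τ=1/2; S=0+-52/15·τ+0·τ²+29/120·τ³=-109/64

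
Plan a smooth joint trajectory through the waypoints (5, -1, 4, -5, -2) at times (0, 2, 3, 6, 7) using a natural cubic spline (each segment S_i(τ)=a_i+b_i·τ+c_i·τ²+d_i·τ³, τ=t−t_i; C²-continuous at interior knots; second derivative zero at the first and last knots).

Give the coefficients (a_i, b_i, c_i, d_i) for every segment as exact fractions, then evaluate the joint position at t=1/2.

  seg 0: a=5 b=-1005/161 c=0 d=261/322
  seg 1: a=-1 b=561/161 c=783/161 d=-77/23
  seg 2: a=4 b=510/161 c=-834/161 d=503/483
  seg 3: a=-5 b=33/161 c=675/161 d=-225/161
S(1/2) = 5101/2576

Δ: Δ0=-3, Δ1=5, Δ2=-3, Δ3=3
row 1: diag=6, rhs=48; c'=1/6, d'=8
row 2: denom=8−1·1/6=47/6; d'=(-48−1·8)/(47/6)=-336/47
row 3: denom=8−3·18/47=322/47; d'=(36−3·-336/47)/(322/47)=1350/161
back: M3=1350/161
back: M2=-336/47−18/47·1350/161=-1668/161
back: M1=8−1/6·-1668/161=1566/161
M: M0=0, M1=1566/161, M2=-1668/161, M3=1350/161, M4=0
seg 0: a=5, c=M0/2=0, d=(M1−M0)/(6·2)=261/322, b=Δ0−h0·(2M0+M1)/6=-1005/161
seg 1: a=-1, c=M1/2=783/161, d=(M2−M1)/(6·1)=-77/23, b=Δ1−h1·(2M1+M2)/6=561/161
seg 2: a=4, c=M2/2=-834/161, d=(M3−M2)/(6·3)=503/483, b=Δ2−h2·(2M2+M3)/6=510/161
seg 3: a=-5, c=M3/2=675/161, d=(M4−M3)/(6·1)=-225/161, b=Δ3−h3·(2M3+M4)/6=33/161
t_q=1/2 → seg 0, τ=1/2; S=5+-1005/161·τ+0·τ²+261/322·τ³=5101/2576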